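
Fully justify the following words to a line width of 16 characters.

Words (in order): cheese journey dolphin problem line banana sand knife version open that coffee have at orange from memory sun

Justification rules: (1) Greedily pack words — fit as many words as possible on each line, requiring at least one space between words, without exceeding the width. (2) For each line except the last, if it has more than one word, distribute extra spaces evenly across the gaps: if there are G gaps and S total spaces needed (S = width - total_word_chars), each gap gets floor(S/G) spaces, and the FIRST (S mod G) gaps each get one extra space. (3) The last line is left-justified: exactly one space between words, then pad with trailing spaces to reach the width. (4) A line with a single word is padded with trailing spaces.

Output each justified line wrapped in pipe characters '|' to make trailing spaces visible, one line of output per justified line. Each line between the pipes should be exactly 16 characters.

Answer: |cheese   journey|
|dolphin  problem|
|line banana sand|
|knife    version|
|open that coffee|
|have  at  orange|
|from memory sun |

Derivation:
Line 1: ['cheese', 'journey'] (min_width=14, slack=2)
Line 2: ['dolphin', 'problem'] (min_width=15, slack=1)
Line 3: ['line', 'banana', 'sand'] (min_width=16, slack=0)
Line 4: ['knife', 'version'] (min_width=13, slack=3)
Line 5: ['open', 'that', 'coffee'] (min_width=16, slack=0)
Line 6: ['have', 'at', 'orange'] (min_width=14, slack=2)
Line 7: ['from', 'memory', 'sun'] (min_width=15, slack=1)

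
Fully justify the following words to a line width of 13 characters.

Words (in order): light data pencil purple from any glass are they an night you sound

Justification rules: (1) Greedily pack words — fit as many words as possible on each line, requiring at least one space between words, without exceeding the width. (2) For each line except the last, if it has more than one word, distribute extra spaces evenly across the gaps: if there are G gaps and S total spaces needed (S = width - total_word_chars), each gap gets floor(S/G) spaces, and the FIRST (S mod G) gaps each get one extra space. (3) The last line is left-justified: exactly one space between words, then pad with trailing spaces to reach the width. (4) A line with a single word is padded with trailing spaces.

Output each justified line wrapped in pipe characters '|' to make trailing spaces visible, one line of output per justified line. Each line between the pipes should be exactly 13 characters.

Line 1: ['light', 'data'] (min_width=10, slack=3)
Line 2: ['pencil', 'purple'] (min_width=13, slack=0)
Line 3: ['from', 'any'] (min_width=8, slack=5)
Line 4: ['glass', 'are'] (min_width=9, slack=4)
Line 5: ['they', 'an', 'night'] (min_width=13, slack=0)
Line 6: ['you', 'sound'] (min_width=9, slack=4)

Answer: |light    data|
|pencil purple|
|from      any|
|glass     are|
|they an night|
|you sound    |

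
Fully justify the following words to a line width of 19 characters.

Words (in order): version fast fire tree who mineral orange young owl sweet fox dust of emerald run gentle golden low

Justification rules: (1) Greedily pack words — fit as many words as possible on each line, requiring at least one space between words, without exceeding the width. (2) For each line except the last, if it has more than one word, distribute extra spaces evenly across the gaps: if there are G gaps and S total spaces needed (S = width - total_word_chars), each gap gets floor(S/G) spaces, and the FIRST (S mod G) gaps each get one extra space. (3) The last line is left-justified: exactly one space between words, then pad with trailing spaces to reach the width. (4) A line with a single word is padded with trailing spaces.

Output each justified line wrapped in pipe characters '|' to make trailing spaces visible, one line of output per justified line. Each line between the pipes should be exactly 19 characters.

Answer: |version  fast  fire|
|tree   who  mineral|
|orange   young  owl|
|sweet  fox  dust of|
|emerald  run gentle|
|golden low         |

Derivation:
Line 1: ['version', 'fast', 'fire'] (min_width=17, slack=2)
Line 2: ['tree', 'who', 'mineral'] (min_width=16, slack=3)
Line 3: ['orange', 'young', 'owl'] (min_width=16, slack=3)
Line 4: ['sweet', 'fox', 'dust', 'of'] (min_width=17, slack=2)
Line 5: ['emerald', 'run', 'gentle'] (min_width=18, slack=1)
Line 6: ['golden', 'low'] (min_width=10, slack=9)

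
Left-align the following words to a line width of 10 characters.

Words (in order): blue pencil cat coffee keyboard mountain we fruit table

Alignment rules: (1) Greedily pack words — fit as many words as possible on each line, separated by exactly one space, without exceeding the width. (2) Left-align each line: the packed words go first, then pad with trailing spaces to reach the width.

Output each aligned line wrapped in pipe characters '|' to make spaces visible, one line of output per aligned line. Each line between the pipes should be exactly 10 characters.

Line 1: ['blue'] (min_width=4, slack=6)
Line 2: ['pencil', 'cat'] (min_width=10, slack=0)
Line 3: ['coffee'] (min_width=6, slack=4)
Line 4: ['keyboard'] (min_width=8, slack=2)
Line 5: ['mountain'] (min_width=8, slack=2)
Line 6: ['we', 'fruit'] (min_width=8, slack=2)
Line 7: ['table'] (min_width=5, slack=5)

Answer: |blue      |
|pencil cat|
|coffee    |
|keyboard  |
|mountain  |
|we fruit  |
|table     |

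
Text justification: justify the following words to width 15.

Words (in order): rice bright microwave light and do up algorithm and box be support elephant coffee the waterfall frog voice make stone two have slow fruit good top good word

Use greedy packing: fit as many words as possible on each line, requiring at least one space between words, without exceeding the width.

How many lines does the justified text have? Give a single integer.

Line 1: ['rice', 'bright'] (min_width=11, slack=4)
Line 2: ['microwave', 'light'] (min_width=15, slack=0)
Line 3: ['and', 'do', 'up'] (min_width=9, slack=6)
Line 4: ['algorithm', 'and'] (min_width=13, slack=2)
Line 5: ['box', 'be', 'support'] (min_width=14, slack=1)
Line 6: ['elephant', 'coffee'] (min_width=15, slack=0)
Line 7: ['the', 'waterfall'] (min_width=13, slack=2)
Line 8: ['frog', 'voice', 'make'] (min_width=15, slack=0)
Line 9: ['stone', 'two', 'have'] (min_width=14, slack=1)
Line 10: ['slow', 'fruit', 'good'] (min_width=15, slack=0)
Line 11: ['top', 'good', 'word'] (min_width=13, slack=2)
Total lines: 11

Answer: 11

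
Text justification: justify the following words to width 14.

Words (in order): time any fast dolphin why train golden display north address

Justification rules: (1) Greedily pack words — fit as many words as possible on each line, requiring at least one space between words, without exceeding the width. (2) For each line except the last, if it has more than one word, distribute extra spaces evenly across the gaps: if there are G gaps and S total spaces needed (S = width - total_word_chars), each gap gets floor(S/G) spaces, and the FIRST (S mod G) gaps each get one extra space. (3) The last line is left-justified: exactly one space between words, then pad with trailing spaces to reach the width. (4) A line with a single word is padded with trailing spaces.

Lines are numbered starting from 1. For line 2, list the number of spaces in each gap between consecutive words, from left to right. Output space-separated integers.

Answer: 4

Derivation:
Line 1: ['time', 'any', 'fast'] (min_width=13, slack=1)
Line 2: ['dolphin', 'why'] (min_width=11, slack=3)
Line 3: ['train', 'golden'] (min_width=12, slack=2)
Line 4: ['display', 'north'] (min_width=13, slack=1)
Line 5: ['address'] (min_width=7, slack=7)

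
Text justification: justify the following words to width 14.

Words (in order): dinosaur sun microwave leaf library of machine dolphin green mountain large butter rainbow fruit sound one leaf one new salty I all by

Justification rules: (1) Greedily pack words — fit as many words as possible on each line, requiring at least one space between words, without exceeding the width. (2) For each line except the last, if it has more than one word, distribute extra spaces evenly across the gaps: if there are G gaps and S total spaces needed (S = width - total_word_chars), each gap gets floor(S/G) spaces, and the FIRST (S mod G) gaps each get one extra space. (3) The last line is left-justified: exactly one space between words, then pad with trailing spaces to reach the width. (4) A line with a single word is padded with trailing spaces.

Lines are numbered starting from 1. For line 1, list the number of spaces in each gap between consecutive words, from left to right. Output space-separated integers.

Line 1: ['dinosaur', 'sun'] (min_width=12, slack=2)
Line 2: ['microwave', 'leaf'] (min_width=14, slack=0)
Line 3: ['library', 'of'] (min_width=10, slack=4)
Line 4: ['machine'] (min_width=7, slack=7)
Line 5: ['dolphin', 'green'] (min_width=13, slack=1)
Line 6: ['mountain', 'large'] (min_width=14, slack=0)
Line 7: ['butter', 'rainbow'] (min_width=14, slack=0)
Line 8: ['fruit', 'sound'] (min_width=11, slack=3)
Line 9: ['one', 'leaf', 'one'] (min_width=12, slack=2)
Line 10: ['new', 'salty', 'I'] (min_width=11, slack=3)
Line 11: ['all', 'by'] (min_width=6, slack=8)

Answer: 3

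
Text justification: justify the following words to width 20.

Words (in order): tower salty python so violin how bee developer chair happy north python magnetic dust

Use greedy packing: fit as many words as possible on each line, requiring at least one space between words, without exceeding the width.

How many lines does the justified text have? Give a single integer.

Answer: 5

Derivation:
Line 1: ['tower', 'salty', 'python'] (min_width=18, slack=2)
Line 2: ['so', 'violin', 'how', 'bee'] (min_width=17, slack=3)
Line 3: ['developer', 'chair'] (min_width=15, slack=5)
Line 4: ['happy', 'north', 'python'] (min_width=18, slack=2)
Line 5: ['magnetic', 'dust'] (min_width=13, slack=7)
Total lines: 5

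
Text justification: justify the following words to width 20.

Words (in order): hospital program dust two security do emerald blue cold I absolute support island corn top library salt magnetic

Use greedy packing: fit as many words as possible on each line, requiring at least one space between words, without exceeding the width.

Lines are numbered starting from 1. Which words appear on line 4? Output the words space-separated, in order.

Line 1: ['hospital', 'program'] (min_width=16, slack=4)
Line 2: ['dust', 'two', 'security', 'do'] (min_width=20, slack=0)
Line 3: ['emerald', 'blue', 'cold', 'I'] (min_width=19, slack=1)
Line 4: ['absolute', 'support'] (min_width=16, slack=4)
Line 5: ['island', 'corn', 'top'] (min_width=15, slack=5)
Line 6: ['library', 'salt'] (min_width=12, slack=8)
Line 7: ['magnetic'] (min_width=8, slack=12)

Answer: absolute support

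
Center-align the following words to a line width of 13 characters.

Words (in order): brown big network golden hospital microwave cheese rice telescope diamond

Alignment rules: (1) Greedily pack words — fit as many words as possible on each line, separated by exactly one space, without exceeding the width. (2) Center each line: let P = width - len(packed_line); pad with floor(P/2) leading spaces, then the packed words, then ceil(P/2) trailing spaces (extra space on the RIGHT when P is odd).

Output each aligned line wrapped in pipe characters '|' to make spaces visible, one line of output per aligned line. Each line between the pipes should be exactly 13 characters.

Answer: |  brown big  |
|   network   |
|   golden    |
|  hospital   |
|  microwave  |
| cheese rice |
|  telescope  |
|   diamond   |

Derivation:
Line 1: ['brown', 'big'] (min_width=9, slack=4)
Line 2: ['network'] (min_width=7, slack=6)
Line 3: ['golden'] (min_width=6, slack=7)
Line 4: ['hospital'] (min_width=8, slack=5)
Line 5: ['microwave'] (min_width=9, slack=4)
Line 6: ['cheese', 'rice'] (min_width=11, slack=2)
Line 7: ['telescope'] (min_width=9, slack=4)
Line 8: ['diamond'] (min_width=7, slack=6)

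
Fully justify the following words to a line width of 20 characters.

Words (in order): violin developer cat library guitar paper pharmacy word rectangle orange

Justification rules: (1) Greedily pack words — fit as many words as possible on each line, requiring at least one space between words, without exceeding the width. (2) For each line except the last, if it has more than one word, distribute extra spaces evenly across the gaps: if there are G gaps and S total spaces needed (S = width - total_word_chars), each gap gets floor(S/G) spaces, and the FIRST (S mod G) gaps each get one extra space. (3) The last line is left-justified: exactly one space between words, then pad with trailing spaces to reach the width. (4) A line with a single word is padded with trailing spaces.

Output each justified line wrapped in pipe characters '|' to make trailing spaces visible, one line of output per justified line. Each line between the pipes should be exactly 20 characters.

Answer: |violin developer cat|
|library guitar paper|
|pharmacy        word|
|rectangle orange    |

Derivation:
Line 1: ['violin', 'developer', 'cat'] (min_width=20, slack=0)
Line 2: ['library', 'guitar', 'paper'] (min_width=20, slack=0)
Line 3: ['pharmacy', 'word'] (min_width=13, slack=7)
Line 4: ['rectangle', 'orange'] (min_width=16, slack=4)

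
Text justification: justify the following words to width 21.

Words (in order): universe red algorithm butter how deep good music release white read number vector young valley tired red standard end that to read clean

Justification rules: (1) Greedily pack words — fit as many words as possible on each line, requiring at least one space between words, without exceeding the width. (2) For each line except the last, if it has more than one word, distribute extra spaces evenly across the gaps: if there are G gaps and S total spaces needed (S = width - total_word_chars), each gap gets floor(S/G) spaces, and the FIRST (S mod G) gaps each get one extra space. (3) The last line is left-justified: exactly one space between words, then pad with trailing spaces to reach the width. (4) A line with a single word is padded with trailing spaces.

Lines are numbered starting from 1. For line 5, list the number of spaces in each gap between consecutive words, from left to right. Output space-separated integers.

Answer: 2 2

Derivation:
Line 1: ['universe', 'red'] (min_width=12, slack=9)
Line 2: ['algorithm', 'butter', 'how'] (min_width=20, slack=1)
Line 3: ['deep', 'good', 'music'] (min_width=15, slack=6)
Line 4: ['release', 'white', 'read'] (min_width=18, slack=3)
Line 5: ['number', 'vector', 'young'] (min_width=19, slack=2)
Line 6: ['valley', 'tired', 'red'] (min_width=16, slack=5)
Line 7: ['standard', 'end', 'that', 'to'] (min_width=20, slack=1)
Line 8: ['read', 'clean'] (min_width=10, slack=11)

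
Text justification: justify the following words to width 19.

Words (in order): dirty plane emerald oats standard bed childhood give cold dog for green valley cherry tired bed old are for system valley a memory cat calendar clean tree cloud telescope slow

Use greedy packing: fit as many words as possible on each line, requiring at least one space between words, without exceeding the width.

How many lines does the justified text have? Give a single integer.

Answer: 10

Derivation:
Line 1: ['dirty', 'plane', 'emerald'] (min_width=19, slack=0)
Line 2: ['oats', 'standard', 'bed'] (min_width=17, slack=2)
Line 3: ['childhood', 'give', 'cold'] (min_width=19, slack=0)
Line 4: ['dog', 'for', 'green'] (min_width=13, slack=6)
Line 5: ['valley', 'cherry', 'tired'] (min_width=19, slack=0)
Line 6: ['bed', 'old', 'are', 'for'] (min_width=15, slack=4)
Line 7: ['system', 'valley', 'a'] (min_width=15, slack=4)
Line 8: ['memory', 'cat', 'calendar'] (min_width=19, slack=0)
Line 9: ['clean', 'tree', 'cloud'] (min_width=16, slack=3)
Line 10: ['telescope', 'slow'] (min_width=14, slack=5)
Total lines: 10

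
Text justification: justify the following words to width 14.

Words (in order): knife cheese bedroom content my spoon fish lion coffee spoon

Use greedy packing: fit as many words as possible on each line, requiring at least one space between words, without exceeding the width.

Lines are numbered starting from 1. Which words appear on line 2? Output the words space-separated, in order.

Answer: bedroom

Derivation:
Line 1: ['knife', 'cheese'] (min_width=12, slack=2)
Line 2: ['bedroom'] (min_width=7, slack=7)
Line 3: ['content', 'my'] (min_width=10, slack=4)
Line 4: ['spoon', 'fish'] (min_width=10, slack=4)
Line 5: ['lion', 'coffee'] (min_width=11, slack=3)
Line 6: ['spoon'] (min_width=5, slack=9)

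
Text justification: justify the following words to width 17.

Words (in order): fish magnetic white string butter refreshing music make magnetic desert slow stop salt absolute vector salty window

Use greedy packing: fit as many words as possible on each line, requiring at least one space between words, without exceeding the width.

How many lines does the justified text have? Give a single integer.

Answer: 8

Derivation:
Line 1: ['fish', 'magnetic'] (min_width=13, slack=4)
Line 2: ['white', 'string'] (min_width=12, slack=5)
Line 3: ['butter', 'refreshing'] (min_width=17, slack=0)
Line 4: ['music', 'make'] (min_width=10, slack=7)
Line 5: ['magnetic', 'desert'] (min_width=15, slack=2)
Line 6: ['slow', 'stop', 'salt'] (min_width=14, slack=3)
Line 7: ['absolute', 'vector'] (min_width=15, slack=2)
Line 8: ['salty', 'window'] (min_width=12, slack=5)
Total lines: 8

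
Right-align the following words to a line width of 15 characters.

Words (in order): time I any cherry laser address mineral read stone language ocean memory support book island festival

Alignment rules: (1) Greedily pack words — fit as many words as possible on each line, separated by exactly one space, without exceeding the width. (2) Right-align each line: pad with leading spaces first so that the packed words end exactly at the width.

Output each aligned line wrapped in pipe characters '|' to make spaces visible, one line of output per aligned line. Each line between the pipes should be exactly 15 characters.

Line 1: ['time', 'I', 'any'] (min_width=10, slack=5)
Line 2: ['cherry', 'laser'] (min_width=12, slack=3)
Line 3: ['address', 'mineral'] (min_width=15, slack=0)
Line 4: ['read', 'stone'] (min_width=10, slack=5)
Line 5: ['language', 'ocean'] (min_width=14, slack=1)
Line 6: ['memory', 'support'] (min_width=14, slack=1)
Line 7: ['book', 'island'] (min_width=11, slack=4)
Line 8: ['festival'] (min_width=8, slack=7)

Answer: |     time I any|
|   cherry laser|
|address mineral|
|     read stone|
| language ocean|
| memory support|
|    book island|
|       festival|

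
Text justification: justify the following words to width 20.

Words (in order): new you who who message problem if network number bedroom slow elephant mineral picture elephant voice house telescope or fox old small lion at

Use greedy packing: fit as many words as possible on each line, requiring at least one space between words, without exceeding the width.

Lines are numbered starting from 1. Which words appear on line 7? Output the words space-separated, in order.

Answer: voice house

Derivation:
Line 1: ['new', 'you', 'who', 'who'] (min_width=15, slack=5)
Line 2: ['message', 'problem', 'if'] (min_width=18, slack=2)
Line 3: ['network', 'number'] (min_width=14, slack=6)
Line 4: ['bedroom', 'slow'] (min_width=12, slack=8)
Line 5: ['elephant', 'mineral'] (min_width=16, slack=4)
Line 6: ['picture', 'elephant'] (min_width=16, slack=4)
Line 7: ['voice', 'house'] (min_width=11, slack=9)
Line 8: ['telescope', 'or', 'fox', 'old'] (min_width=20, slack=0)
Line 9: ['small', 'lion', 'at'] (min_width=13, slack=7)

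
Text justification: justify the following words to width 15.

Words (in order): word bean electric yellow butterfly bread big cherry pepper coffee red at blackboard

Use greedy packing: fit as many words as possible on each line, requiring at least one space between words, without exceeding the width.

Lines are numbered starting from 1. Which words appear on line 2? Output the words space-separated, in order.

Answer: electric yellow

Derivation:
Line 1: ['word', 'bean'] (min_width=9, slack=6)
Line 2: ['electric', 'yellow'] (min_width=15, slack=0)
Line 3: ['butterfly', 'bread'] (min_width=15, slack=0)
Line 4: ['big', 'cherry'] (min_width=10, slack=5)
Line 5: ['pepper', 'coffee'] (min_width=13, slack=2)
Line 6: ['red', 'at'] (min_width=6, slack=9)
Line 7: ['blackboard'] (min_width=10, slack=5)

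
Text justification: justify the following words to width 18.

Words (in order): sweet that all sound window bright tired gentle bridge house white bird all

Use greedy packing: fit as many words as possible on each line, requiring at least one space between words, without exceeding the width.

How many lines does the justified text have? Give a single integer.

Answer: 6

Derivation:
Line 1: ['sweet', 'that', 'all'] (min_width=14, slack=4)
Line 2: ['sound', 'window'] (min_width=12, slack=6)
Line 3: ['bright', 'tired'] (min_width=12, slack=6)
Line 4: ['gentle', 'bridge'] (min_width=13, slack=5)
Line 5: ['house', 'white', 'bird'] (min_width=16, slack=2)
Line 6: ['all'] (min_width=3, slack=15)
Total lines: 6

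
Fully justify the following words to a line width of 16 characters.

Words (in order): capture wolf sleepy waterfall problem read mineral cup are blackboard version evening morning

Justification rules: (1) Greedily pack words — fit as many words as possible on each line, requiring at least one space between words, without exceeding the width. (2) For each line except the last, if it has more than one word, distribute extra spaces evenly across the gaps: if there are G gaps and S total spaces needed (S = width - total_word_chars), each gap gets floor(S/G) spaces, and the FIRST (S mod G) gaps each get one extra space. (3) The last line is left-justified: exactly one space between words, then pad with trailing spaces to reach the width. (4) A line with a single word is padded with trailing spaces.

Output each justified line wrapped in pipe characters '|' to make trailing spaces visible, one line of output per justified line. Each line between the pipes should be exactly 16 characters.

Answer: |capture     wolf|
|sleepy waterfall|
|problem     read|
|mineral  cup are|
|blackboard      |
|version  evening|
|morning         |

Derivation:
Line 1: ['capture', 'wolf'] (min_width=12, slack=4)
Line 2: ['sleepy', 'waterfall'] (min_width=16, slack=0)
Line 3: ['problem', 'read'] (min_width=12, slack=4)
Line 4: ['mineral', 'cup', 'are'] (min_width=15, slack=1)
Line 5: ['blackboard'] (min_width=10, slack=6)
Line 6: ['version', 'evening'] (min_width=15, slack=1)
Line 7: ['morning'] (min_width=7, slack=9)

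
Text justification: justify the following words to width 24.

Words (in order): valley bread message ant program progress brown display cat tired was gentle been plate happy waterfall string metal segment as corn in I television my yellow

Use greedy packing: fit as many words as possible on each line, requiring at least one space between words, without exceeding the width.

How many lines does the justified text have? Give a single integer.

Answer: 7

Derivation:
Line 1: ['valley', 'bread', 'message', 'ant'] (min_width=24, slack=0)
Line 2: ['program', 'progress', 'brown'] (min_width=22, slack=2)
Line 3: ['display', 'cat', 'tired', 'was'] (min_width=21, slack=3)
Line 4: ['gentle', 'been', 'plate', 'happy'] (min_width=23, slack=1)
Line 5: ['waterfall', 'string', 'metal'] (min_width=22, slack=2)
Line 6: ['segment', 'as', 'corn', 'in', 'I'] (min_width=20, slack=4)
Line 7: ['television', 'my', 'yellow'] (min_width=20, slack=4)
Total lines: 7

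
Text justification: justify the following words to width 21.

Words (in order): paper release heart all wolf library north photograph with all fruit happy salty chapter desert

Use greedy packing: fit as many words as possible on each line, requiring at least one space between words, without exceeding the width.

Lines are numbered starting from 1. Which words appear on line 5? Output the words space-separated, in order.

Answer: chapter desert

Derivation:
Line 1: ['paper', 'release', 'heart'] (min_width=19, slack=2)
Line 2: ['all', 'wolf', 'library'] (min_width=16, slack=5)
Line 3: ['north', 'photograph', 'with'] (min_width=21, slack=0)
Line 4: ['all', 'fruit', 'happy', 'salty'] (min_width=21, slack=0)
Line 5: ['chapter', 'desert'] (min_width=14, slack=7)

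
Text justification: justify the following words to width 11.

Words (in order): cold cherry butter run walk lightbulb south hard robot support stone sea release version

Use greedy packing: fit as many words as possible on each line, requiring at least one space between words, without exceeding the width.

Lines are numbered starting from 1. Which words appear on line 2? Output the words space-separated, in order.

Line 1: ['cold', 'cherry'] (min_width=11, slack=0)
Line 2: ['butter', 'run'] (min_width=10, slack=1)
Line 3: ['walk'] (min_width=4, slack=7)
Line 4: ['lightbulb'] (min_width=9, slack=2)
Line 5: ['south', 'hard'] (min_width=10, slack=1)
Line 6: ['robot'] (min_width=5, slack=6)
Line 7: ['support'] (min_width=7, slack=4)
Line 8: ['stone', 'sea'] (min_width=9, slack=2)
Line 9: ['release'] (min_width=7, slack=4)
Line 10: ['version'] (min_width=7, slack=4)

Answer: butter run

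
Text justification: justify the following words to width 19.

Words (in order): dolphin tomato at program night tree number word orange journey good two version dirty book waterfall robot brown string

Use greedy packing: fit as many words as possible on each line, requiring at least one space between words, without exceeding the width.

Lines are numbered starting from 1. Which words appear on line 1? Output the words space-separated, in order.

Line 1: ['dolphin', 'tomato', 'at'] (min_width=17, slack=2)
Line 2: ['program', 'night', 'tree'] (min_width=18, slack=1)
Line 3: ['number', 'word', 'orange'] (min_width=18, slack=1)
Line 4: ['journey', 'good', 'two'] (min_width=16, slack=3)
Line 5: ['version', 'dirty', 'book'] (min_width=18, slack=1)
Line 6: ['waterfall', 'robot'] (min_width=15, slack=4)
Line 7: ['brown', 'string'] (min_width=12, slack=7)

Answer: dolphin tomato at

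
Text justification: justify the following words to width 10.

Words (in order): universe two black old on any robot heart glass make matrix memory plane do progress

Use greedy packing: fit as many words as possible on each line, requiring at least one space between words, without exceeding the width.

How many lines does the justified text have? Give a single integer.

Answer: 10

Derivation:
Line 1: ['universe'] (min_width=8, slack=2)
Line 2: ['two', 'black'] (min_width=9, slack=1)
Line 3: ['old', 'on', 'any'] (min_width=10, slack=0)
Line 4: ['robot'] (min_width=5, slack=5)
Line 5: ['heart'] (min_width=5, slack=5)
Line 6: ['glass', 'make'] (min_width=10, slack=0)
Line 7: ['matrix'] (min_width=6, slack=4)
Line 8: ['memory'] (min_width=6, slack=4)
Line 9: ['plane', 'do'] (min_width=8, slack=2)
Line 10: ['progress'] (min_width=8, slack=2)
Total lines: 10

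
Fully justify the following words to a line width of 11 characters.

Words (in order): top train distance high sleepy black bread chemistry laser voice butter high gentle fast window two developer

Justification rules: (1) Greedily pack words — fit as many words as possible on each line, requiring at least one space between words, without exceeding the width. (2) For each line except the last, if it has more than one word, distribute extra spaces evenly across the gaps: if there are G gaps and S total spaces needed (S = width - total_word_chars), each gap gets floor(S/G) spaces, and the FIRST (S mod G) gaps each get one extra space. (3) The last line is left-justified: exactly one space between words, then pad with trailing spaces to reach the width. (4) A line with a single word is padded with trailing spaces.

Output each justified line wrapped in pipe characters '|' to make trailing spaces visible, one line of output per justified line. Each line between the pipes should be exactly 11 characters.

Line 1: ['top', 'train'] (min_width=9, slack=2)
Line 2: ['distance'] (min_width=8, slack=3)
Line 3: ['high', 'sleepy'] (min_width=11, slack=0)
Line 4: ['black', 'bread'] (min_width=11, slack=0)
Line 5: ['chemistry'] (min_width=9, slack=2)
Line 6: ['laser', 'voice'] (min_width=11, slack=0)
Line 7: ['butter', 'high'] (min_width=11, slack=0)
Line 8: ['gentle', 'fast'] (min_width=11, slack=0)
Line 9: ['window', 'two'] (min_width=10, slack=1)
Line 10: ['developer'] (min_width=9, slack=2)

Answer: |top   train|
|distance   |
|high sleepy|
|black bread|
|chemistry  |
|laser voice|
|butter high|
|gentle fast|
|window  two|
|developer  |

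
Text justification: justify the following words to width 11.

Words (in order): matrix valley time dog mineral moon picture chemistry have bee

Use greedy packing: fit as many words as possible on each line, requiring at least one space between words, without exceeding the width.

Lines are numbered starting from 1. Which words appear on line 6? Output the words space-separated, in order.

Line 1: ['matrix'] (min_width=6, slack=5)
Line 2: ['valley', 'time'] (min_width=11, slack=0)
Line 3: ['dog', 'mineral'] (min_width=11, slack=0)
Line 4: ['moon'] (min_width=4, slack=7)
Line 5: ['picture'] (min_width=7, slack=4)
Line 6: ['chemistry'] (min_width=9, slack=2)
Line 7: ['have', 'bee'] (min_width=8, slack=3)

Answer: chemistry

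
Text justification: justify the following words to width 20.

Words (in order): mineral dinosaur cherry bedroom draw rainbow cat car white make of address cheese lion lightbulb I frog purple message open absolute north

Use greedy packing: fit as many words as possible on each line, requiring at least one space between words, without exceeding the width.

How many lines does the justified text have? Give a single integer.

Line 1: ['mineral', 'dinosaur'] (min_width=16, slack=4)
Line 2: ['cherry', 'bedroom', 'draw'] (min_width=19, slack=1)
Line 3: ['rainbow', 'cat', 'car'] (min_width=15, slack=5)
Line 4: ['white', 'make', 'of'] (min_width=13, slack=7)
Line 5: ['address', 'cheese', 'lion'] (min_width=19, slack=1)
Line 6: ['lightbulb', 'I', 'frog'] (min_width=16, slack=4)
Line 7: ['purple', 'message', 'open'] (min_width=19, slack=1)
Line 8: ['absolute', 'north'] (min_width=14, slack=6)
Total lines: 8

Answer: 8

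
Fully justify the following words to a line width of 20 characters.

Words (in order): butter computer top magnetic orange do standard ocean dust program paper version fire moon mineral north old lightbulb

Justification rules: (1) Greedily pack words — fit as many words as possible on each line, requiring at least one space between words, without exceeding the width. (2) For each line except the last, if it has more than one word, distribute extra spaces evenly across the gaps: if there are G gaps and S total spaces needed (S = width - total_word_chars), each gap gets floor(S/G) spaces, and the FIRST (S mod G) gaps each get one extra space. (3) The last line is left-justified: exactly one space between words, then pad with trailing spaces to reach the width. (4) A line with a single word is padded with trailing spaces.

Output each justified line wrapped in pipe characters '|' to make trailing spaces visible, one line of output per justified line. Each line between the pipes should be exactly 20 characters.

Answer: |butter  computer top|
|magnetic  orange  do|
|standard  ocean dust|
|program        paper|
|version   fire  moon|
|mineral   north  old|
|lightbulb           |

Derivation:
Line 1: ['butter', 'computer', 'top'] (min_width=19, slack=1)
Line 2: ['magnetic', 'orange', 'do'] (min_width=18, slack=2)
Line 3: ['standard', 'ocean', 'dust'] (min_width=19, slack=1)
Line 4: ['program', 'paper'] (min_width=13, slack=7)
Line 5: ['version', 'fire', 'moon'] (min_width=17, slack=3)
Line 6: ['mineral', 'north', 'old'] (min_width=17, slack=3)
Line 7: ['lightbulb'] (min_width=9, slack=11)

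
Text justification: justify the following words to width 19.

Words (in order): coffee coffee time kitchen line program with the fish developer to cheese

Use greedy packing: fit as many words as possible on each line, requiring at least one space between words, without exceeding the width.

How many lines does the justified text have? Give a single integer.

Answer: 5

Derivation:
Line 1: ['coffee', 'coffee', 'time'] (min_width=18, slack=1)
Line 2: ['kitchen', 'line'] (min_width=12, slack=7)
Line 3: ['program', 'with', 'the'] (min_width=16, slack=3)
Line 4: ['fish', 'developer', 'to'] (min_width=17, slack=2)
Line 5: ['cheese'] (min_width=6, slack=13)
Total lines: 5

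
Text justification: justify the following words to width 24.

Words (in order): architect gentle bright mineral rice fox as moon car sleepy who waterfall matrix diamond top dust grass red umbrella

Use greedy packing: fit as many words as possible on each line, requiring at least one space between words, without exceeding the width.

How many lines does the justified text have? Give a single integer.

Answer: 5

Derivation:
Line 1: ['architect', 'gentle', 'bright'] (min_width=23, slack=1)
Line 2: ['mineral', 'rice', 'fox', 'as', 'moon'] (min_width=24, slack=0)
Line 3: ['car', 'sleepy', 'who', 'waterfall'] (min_width=24, slack=0)
Line 4: ['matrix', 'diamond', 'top', 'dust'] (min_width=23, slack=1)
Line 5: ['grass', 'red', 'umbrella'] (min_width=18, slack=6)
Total lines: 5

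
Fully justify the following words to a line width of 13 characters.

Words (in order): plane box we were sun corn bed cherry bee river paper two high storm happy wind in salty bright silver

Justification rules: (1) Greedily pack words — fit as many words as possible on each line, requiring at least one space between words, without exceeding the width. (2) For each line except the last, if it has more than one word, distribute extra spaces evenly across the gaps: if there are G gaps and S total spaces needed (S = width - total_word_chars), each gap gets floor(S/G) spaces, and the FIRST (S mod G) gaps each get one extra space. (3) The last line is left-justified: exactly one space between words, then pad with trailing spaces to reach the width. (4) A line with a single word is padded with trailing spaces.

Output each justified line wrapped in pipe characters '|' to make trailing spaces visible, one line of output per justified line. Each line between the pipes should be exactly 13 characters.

Answer: |plane  box we|
|were sun corn|
|bed    cherry|
|bee     river|
|paper     two|
|high    storm|
|happy wind in|
|salty  bright|
|silver       |

Derivation:
Line 1: ['plane', 'box', 'we'] (min_width=12, slack=1)
Line 2: ['were', 'sun', 'corn'] (min_width=13, slack=0)
Line 3: ['bed', 'cherry'] (min_width=10, slack=3)
Line 4: ['bee', 'river'] (min_width=9, slack=4)
Line 5: ['paper', 'two'] (min_width=9, slack=4)
Line 6: ['high', 'storm'] (min_width=10, slack=3)
Line 7: ['happy', 'wind', 'in'] (min_width=13, slack=0)
Line 8: ['salty', 'bright'] (min_width=12, slack=1)
Line 9: ['silver'] (min_width=6, slack=7)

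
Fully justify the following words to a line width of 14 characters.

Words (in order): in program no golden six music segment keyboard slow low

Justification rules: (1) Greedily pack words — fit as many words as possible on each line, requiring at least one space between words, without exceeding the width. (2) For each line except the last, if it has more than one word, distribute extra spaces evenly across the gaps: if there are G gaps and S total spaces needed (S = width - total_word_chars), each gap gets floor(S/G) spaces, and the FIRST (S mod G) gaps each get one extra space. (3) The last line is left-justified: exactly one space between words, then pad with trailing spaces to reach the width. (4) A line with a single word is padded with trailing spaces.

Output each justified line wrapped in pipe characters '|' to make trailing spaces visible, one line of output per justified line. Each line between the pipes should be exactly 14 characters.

Line 1: ['in', 'program', 'no'] (min_width=13, slack=1)
Line 2: ['golden', 'six'] (min_width=10, slack=4)
Line 3: ['music', 'segment'] (min_width=13, slack=1)
Line 4: ['keyboard', 'slow'] (min_width=13, slack=1)
Line 5: ['low'] (min_width=3, slack=11)

Answer: |in  program no|
|golden     six|
|music  segment|
|keyboard  slow|
|low           |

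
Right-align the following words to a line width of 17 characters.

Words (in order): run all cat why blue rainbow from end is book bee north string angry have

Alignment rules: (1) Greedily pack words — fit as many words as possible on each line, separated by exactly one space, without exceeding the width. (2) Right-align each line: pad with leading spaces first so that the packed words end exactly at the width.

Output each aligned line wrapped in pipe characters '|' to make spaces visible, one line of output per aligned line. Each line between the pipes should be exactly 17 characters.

Answer: |  run all cat why|
|blue rainbow from|
|  end is book bee|
|     north string|
|       angry have|

Derivation:
Line 1: ['run', 'all', 'cat', 'why'] (min_width=15, slack=2)
Line 2: ['blue', 'rainbow', 'from'] (min_width=17, slack=0)
Line 3: ['end', 'is', 'book', 'bee'] (min_width=15, slack=2)
Line 4: ['north', 'string'] (min_width=12, slack=5)
Line 5: ['angry', 'have'] (min_width=10, slack=7)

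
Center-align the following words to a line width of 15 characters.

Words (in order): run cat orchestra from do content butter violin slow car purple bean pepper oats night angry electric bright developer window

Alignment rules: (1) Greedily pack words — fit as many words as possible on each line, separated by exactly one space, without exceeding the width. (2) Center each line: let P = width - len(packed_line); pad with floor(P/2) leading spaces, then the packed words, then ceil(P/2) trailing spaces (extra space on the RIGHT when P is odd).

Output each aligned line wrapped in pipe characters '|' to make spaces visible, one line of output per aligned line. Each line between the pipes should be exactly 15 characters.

Answer: |    run cat    |
|orchestra from |
|  do content   |
| butter violin |
|slow car purple|
|  bean pepper  |
|  oats night   |
|angry electric |
|    bright     |
|   developer   |
|    window     |

Derivation:
Line 1: ['run', 'cat'] (min_width=7, slack=8)
Line 2: ['orchestra', 'from'] (min_width=14, slack=1)
Line 3: ['do', 'content'] (min_width=10, slack=5)
Line 4: ['butter', 'violin'] (min_width=13, slack=2)
Line 5: ['slow', 'car', 'purple'] (min_width=15, slack=0)
Line 6: ['bean', 'pepper'] (min_width=11, slack=4)
Line 7: ['oats', 'night'] (min_width=10, slack=5)
Line 8: ['angry', 'electric'] (min_width=14, slack=1)
Line 9: ['bright'] (min_width=6, slack=9)
Line 10: ['developer'] (min_width=9, slack=6)
Line 11: ['window'] (min_width=6, slack=9)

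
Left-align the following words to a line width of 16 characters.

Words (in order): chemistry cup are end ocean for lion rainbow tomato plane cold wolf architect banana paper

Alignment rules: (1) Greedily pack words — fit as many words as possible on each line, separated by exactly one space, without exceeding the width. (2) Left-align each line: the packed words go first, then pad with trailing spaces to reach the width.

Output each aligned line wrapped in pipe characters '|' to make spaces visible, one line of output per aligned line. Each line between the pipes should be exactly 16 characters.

Line 1: ['chemistry', 'cup'] (min_width=13, slack=3)
Line 2: ['are', 'end', 'ocean'] (min_width=13, slack=3)
Line 3: ['for', 'lion', 'rainbow'] (min_width=16, slack=0)
Line 4: ['tomato', 'plane'] (min_width=12, slack=4)
Line 5: ['cold', 'wolf'] (min_width=9, slack=7)
Line 6: ['architect', 'banana'] (min_width=16, slack=0)
Line 7: ['paper'] (min_width=5, slack=11)

Answer: |chemistry cup   |
|are end ocean   |
|for lion rainbow|
|tomato plane    |
|cold wolf       |
|architect banana|
|paper           |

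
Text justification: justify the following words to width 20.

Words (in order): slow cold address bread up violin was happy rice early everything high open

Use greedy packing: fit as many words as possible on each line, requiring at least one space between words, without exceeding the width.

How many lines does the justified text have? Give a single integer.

Line 1: ['slow', 'cold', 'address'] (min_width=17, slack=3)
Line 2: ['bread', 'up', 'violin', 'was'] (min_width=19, slack=1)
Line 3: ['happy', 'rice', 'early'] (min_width=16, slack=4)
Line 4: ['everything', 'high', 'open'] (min_width=20, slack=0)
Total lines: 4

Answer: 4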